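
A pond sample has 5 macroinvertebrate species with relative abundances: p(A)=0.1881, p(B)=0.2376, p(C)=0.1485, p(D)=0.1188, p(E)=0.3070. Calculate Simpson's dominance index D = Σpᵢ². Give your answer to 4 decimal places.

0.2223

D = 0.1881² + 0.2376² + 0.1485² + 0.1188² + 0.307² = 0.035382 + 0.056454 + 0.022052 + 0.014113 + 0.094249 = 0.222250 (working shown to 6 dp, full precision carried).
To 4 decimal places, D = 0.2223.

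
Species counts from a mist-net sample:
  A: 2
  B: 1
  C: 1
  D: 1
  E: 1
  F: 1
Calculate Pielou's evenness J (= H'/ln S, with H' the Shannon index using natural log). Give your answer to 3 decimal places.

Total N = 2+1+1+1+1+1 = 7, so the proportions are 0.28571, 0.14286, 0.14286, 0.14286, 0.14286, 0.14286 (working shown to 5 dp, full precision carried).
H' = −Σ pᵢ ln pᵢ = −((-0.35793) + (-0.27799) + (-0.27799) + (-0.27799) + (-0.27799) + (-0.27799)) = 1.74787.
With S = 6 species, ln S = 1.79176, so J = 1.74787/1.79176 = 0.97550, i.e. 0.976 to 3 decimal places.

0.976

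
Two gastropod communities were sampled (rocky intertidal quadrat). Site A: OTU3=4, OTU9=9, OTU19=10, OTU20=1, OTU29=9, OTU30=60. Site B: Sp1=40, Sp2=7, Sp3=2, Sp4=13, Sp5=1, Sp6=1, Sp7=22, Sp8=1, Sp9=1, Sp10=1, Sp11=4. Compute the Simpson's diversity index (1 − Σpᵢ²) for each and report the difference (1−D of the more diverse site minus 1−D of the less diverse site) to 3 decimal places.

Site A: N=93, proportions 0.04301, 0.09677, 0.10753, 0.01075, 0.09677, 0.64516, giving 1−D = 0.55151 (working shown to 5 dp, full precision carried).
Site B: N=93, proportions 0.43011, 0.07527, 0.02151, 0.13978, 0.01075, 0.01075, 0.23656, 0.01075, 0.01075, 0.01075, 0.04301, giving 1−D = 0.73095.
Difference = |0.55151 − 0.73095| = 0.17944, i.e. 0.179 to 3 decimal places.

0.179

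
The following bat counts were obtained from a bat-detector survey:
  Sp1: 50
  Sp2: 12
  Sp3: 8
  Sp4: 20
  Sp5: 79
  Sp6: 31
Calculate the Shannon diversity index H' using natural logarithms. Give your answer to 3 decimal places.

Total N = 50+12+8+20+79+31 = 200, so the proportions are 0.25, 0.06, 0.04, 0.1, 0.395, 0.155 (working shown to 5 dp, full precision carried).
Each pᵢ ln pᵢ term: 0.25×(-1.38629)=-0.34657, 0.06×(-2.81341)=-0.16880, 0.04×(-3.21888)=-0.12876, 0.1×(-2.30259)=-0.23026, 0.395×(-0.92887)=-0.36690, 0.155×(-1.86433)=-0.28897.
Sum = -1.53027, so H' = 1.530.

1.530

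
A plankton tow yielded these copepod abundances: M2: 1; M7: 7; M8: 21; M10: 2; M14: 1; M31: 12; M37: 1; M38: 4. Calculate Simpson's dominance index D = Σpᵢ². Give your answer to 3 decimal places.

0.274

Total N = 1+7+21+2+1+12+1+4 = 49, so the proportions are 0.02041, 0.14286, 0.42857, 0.04082, 0.02041, 0.2449, 0.02041, 0.08163 (working shown to 5 dp, full precision carried).
D = 0.02041² + 0.14286² + 0.42857² + 0.04082² + 0.02041² + 0.2449² + 0.02041² + 0.08163² = 0.00042 + 0.02041 + 0.18367 + 0.00167 + 0.00042 + 0.05998 + 0.00042 + 0.00666 = 0.27364.
To 3 decimal places, D = 0.274.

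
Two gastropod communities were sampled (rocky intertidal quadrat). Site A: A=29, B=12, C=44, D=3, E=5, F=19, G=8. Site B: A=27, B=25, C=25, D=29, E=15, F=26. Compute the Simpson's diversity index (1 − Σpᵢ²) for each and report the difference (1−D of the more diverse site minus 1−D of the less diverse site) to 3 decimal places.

0.063

Site A: N=120, proportions 0.241667, 0.1, 0.366667, 0.025, 0.041667, 0.158333, 0.066667, giving 1−D = 0.765278 (working shown to 6 dp, full precision carried).
Site B: N=147, proportions 0.183673, 0.170068, 0.170068, 0.197279, 0.102041, 0.176871, giving 1−D = 0.827803.
Difference = |0.765278 − 0.827803| = 0.062525, i.e. 0.063 to 3 decimal places.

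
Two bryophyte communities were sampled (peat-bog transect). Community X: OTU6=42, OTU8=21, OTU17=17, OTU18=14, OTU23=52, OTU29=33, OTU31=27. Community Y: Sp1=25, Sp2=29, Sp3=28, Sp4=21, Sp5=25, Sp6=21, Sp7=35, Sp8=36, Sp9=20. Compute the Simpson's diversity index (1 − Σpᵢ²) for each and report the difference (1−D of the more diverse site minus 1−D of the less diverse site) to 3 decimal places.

0.054

Community X: N=206, proportions 0.20388, 0.10194, 0.08252, 0.06796, 0.25243, 0.16019, 0.13107, giving 1−D = 0.83005 (working shown to 5 dp, full precision carried).
Community Y: N=240, proportions 0.10417, 0.12083, 0.11667, 0.0875, 0.10417, 0.0875, 0.14583, 0.15, 0.08333, giving 1−D = 0.88406.
Difference = |0.83005 − 0.88406| = 0.05401, i.e. 0.054 to 3 decimal places.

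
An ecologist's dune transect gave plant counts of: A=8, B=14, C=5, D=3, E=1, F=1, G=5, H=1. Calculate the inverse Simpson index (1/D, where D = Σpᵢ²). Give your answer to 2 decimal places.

Total N = 8+14+5+3+1+1+5+1 = 38, so the proportions are 0.210526, 0.368421, 0.131579, 0.078947, 0.026316, 0.026316, 0.131579, 0.026316 (working shown to 6 dp, full precision carried).
D = 0.210526² + 0.368421² + 0.131579² + 0.078947² + 0.026316² + 0.026316² + 0.131579² + 0.026316² = 0.044321 + 0.135734 + 0.017313 + 0.006233 + 0.000693 + 0.000693 + 0.017313 + 0.000693 = 0.222992.
So 1/D = 4.4845, i.e. 4.48 to 2 decimal places.

4.48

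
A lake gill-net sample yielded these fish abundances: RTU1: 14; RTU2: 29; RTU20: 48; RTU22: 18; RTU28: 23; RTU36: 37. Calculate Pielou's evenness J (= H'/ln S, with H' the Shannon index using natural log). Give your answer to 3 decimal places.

0.954

Total N = 14+29+48+18+23+37 = 169, so the proportions are 0.08284, 0.1716, 0.28402, 0.10651, 0.13609, 0.21893 (working shown to 5 dp, full precision carried).
H' = −Σ pᵢ ln pᵢ = −((-0.20634) + (-0.30246) + (-0.35750) + (-0.23853) + (-0.27143) + (-0.33256)) = 1.70882.
With S = 6 species, ln S = 1.79176, so J = 1.70882/1.79176 = 0.95371, i.e. 0.954 to 3 decimal places.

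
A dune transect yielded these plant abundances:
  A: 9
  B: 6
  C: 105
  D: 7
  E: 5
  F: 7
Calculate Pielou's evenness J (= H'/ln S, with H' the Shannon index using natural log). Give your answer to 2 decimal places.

0.53

Total N = 9+6+105+7+5+7 = 139, so the proportions are 0.0647, 0.0432, 0.7554, 0.0504, 0.036, 0.0504 (working shown to 4 dp, full precision carried).
H' = −Σ pᵢ ln pᵢ = −((-0.1772) + (-0.1357) + (-0.2119) + (-0.1505) + (-0.1196) + (-0.1505)) = 0.9454.
With S = 6 species, ln S = 1.7918, so J = 0.9454/1.7918 = 0.5276, i.e. 0.53 to 2 decimal places.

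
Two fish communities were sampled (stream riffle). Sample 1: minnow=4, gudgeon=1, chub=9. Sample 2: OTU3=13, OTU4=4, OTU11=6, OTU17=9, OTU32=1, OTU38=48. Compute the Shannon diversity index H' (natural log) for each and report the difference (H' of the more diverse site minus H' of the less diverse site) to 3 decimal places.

0.413

Sample 1: N=14, proportions 0.28571, 0.07143, 0.64286, giving H' = 0.83047 (working shown to 5 dp, full precision carried).
Sample 2: N=81, proportions 0.16049, 0.04938, 0.07407, 0.11111, 0.01235, 0.59259, giving H' = 1.24343.
Difference = |0.83047 − 1.24343| = 0.41296, i.e. 0.413 to 3 decimal places.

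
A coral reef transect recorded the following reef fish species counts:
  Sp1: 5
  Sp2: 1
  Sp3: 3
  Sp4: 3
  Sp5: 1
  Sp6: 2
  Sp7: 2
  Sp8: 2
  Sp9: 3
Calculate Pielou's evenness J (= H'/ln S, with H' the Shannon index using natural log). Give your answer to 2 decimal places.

0.95

Total N = 5+1+3+3+1+2+2+2+3 = 22, so the proportions are 0.2273, 0.0455, 0.1364, 0.1364, 0.0455, 0.0909, 0.0909, 0.0909, 0.1364 (working shown to 4 dp, full precision carried).
H' = −Σ pᵢ ln pᵢ = −((-0.3367) + (-0.1405) + (-0.2717) + (-0.2717) + (-0.1405) + (-0.2180) + (-0.2180) + (-0.2180) + (-0.2717)) = 2.0868.
With S = 9 species, ln S = 2.1972, so J = 2.0868/2.1972 = 0.9497, i.e. 0.95 to 2 decimal places.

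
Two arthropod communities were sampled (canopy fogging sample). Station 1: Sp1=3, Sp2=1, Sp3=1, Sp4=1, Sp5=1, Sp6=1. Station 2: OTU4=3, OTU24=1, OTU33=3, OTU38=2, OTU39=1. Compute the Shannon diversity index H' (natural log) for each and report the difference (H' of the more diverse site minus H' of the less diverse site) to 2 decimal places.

0.16

Station 1: N=8, proportions 0.375, 0.125, 0.125, 0.125, 0.125, 0.125, giving H' = 1.6675 (working shown to 4 dp, full precision carried).
Station 2: N=10, proportions 0.3, 0.1, 0.3, 0.2, 0.1, giving H' = 1.5048.
Difference = |1.6675 − 1.5048| = 0.1627, i.e. 0.16 to 2 decimal places.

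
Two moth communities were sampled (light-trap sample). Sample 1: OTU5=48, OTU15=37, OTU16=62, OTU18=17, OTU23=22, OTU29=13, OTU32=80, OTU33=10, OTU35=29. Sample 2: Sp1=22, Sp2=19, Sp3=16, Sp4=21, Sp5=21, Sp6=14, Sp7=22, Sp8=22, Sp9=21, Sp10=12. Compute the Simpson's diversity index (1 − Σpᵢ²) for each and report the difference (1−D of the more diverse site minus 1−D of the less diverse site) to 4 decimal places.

0.0529

Sample 1: N=318, proportions 0.150943, 0.116352, 0.194969, 0.053459, 0.069182, 0.040881, 0.251572, 0.031447, 0.091195, giving 1−D = 0.843756 (working shown to 6 dp, full precision carried).
Sample 2: N=190, proportions 0.115789, 0.1, 0.084211, 0.110526, 0.110526, 0.073684, 0.115789, 0.115789, 0.110526, 0.063158, giving 1−D = 0.896620.
Difference = |0.843756 − 0.896620| = 0.052864, i.e. 0.0529 to 4 decimal places.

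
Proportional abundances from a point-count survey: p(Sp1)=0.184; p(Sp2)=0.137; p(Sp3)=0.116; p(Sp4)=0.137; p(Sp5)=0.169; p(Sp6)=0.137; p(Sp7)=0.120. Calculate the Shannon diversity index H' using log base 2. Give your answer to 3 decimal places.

Each pᵢ log₂ pᵢ term (working shown to 5 dp, full precision carried): 0.184×(-2.44222)=-0.44937, 0.137×(-2.86775)=-0.39288, 0.116×(-3.10780)=-0.36051, 0.137×(-2.86775)=-0.39288, 0.169×(-2.56490)=-0.43347, 0.137×(-2.86775)=-0.39288, 0.12×(-3.05889)=-0.36707.
Sum = -2.78906, so H' = 2.789.

2.789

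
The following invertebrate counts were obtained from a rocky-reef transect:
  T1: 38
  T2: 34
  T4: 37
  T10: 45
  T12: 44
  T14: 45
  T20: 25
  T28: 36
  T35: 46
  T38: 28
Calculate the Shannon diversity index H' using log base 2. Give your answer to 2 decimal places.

Total N = 38+34+37+45+44+45+25+36+46+28 = 378, so the proportions are 0.1005, 0.0899, 0.0979, 0.119, 0.1164, 0.119, 0.0661, 0.0952, 0.1217, 0.0741 (working shown to 4 dp, full precision carried).
Each pᵢ log₂ pᵢ term: 0.1005×(-3.3143)=-0.3332, 0.0899×(-3.4748)=-0.3125, 0.0979×(-3.3528)=-0.3282, 0.119×(-3.0704)=-0.3655, 0.1164×(-3.1028)=-0.3612, 0.119×(-3.0704)=-0.3655, 0.0661×(-3.9184)=-0.2592, 0.0952×(-3.3923)=-0.3231, 0.1217×(-3.0387)=-0.3698, 0.0741×(-3.7549)=-0.2781.
Sum = -3.2963, so H' = 3.30.

3.30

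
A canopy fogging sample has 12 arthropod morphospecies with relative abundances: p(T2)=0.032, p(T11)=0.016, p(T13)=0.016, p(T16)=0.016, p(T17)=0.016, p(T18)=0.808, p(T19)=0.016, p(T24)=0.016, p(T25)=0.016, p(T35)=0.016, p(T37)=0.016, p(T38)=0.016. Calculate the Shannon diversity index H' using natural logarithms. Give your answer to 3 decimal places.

Each pᵢ ln pᵢ term (working shown to 5 dp, full precision carried): 0.032×(-3.44202)=-0.11014, 0.016×(-4.13517)=-0.06616, 0.016×(-4.13517)=-0.06616, 0.016×(-4.13517)=-0.06616, 0.016×(-4.13517)=-0.06616, 0.808×(-0.21319)=-0.17226, 0.016×(-4.13517)=-0.06616, 0.016×(-4.13517)=-0.06616, 0.016×(-4.13517)=-0.06616, 0.016×(-4.13517)=-0.06616, 0.016×(-4.13517)=-0.06616, 0.016×(-4.13517)=-0.06616.
Sum = -0.94403, so H' = 0.944.

0.944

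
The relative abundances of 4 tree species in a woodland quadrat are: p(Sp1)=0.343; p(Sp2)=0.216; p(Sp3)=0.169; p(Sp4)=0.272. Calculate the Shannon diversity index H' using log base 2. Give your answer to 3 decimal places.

Each pᵢ log₂ pᵢ term (working shown to 5 dp, full precision carried): 0.343×(-1.54372)=-0.52950, 0.216×(-2.21090)=-0.47755, 0.169×(-2.56490)=-0.43347, 0.272×(-1.87832)=-0.51090.
Sum = -1.95142, so H' = 1.951.

1.951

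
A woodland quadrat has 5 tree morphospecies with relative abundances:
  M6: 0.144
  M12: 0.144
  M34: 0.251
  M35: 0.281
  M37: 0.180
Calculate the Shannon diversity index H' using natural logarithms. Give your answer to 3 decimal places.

Each pᵢ ln pᵢ term (working shown to 5 dp, full precision carried): 0.144×(-1.93794)=-0.27906, 0.144×(-1.93794)=-0.27906, 0.251×(-1.38230)=-0.34696, 0.281×(-1.26940)=-0.35670, 0.18×(-1.71480)=-0.30866.
Sum = -1.57045, so H' = 1.570.

1.570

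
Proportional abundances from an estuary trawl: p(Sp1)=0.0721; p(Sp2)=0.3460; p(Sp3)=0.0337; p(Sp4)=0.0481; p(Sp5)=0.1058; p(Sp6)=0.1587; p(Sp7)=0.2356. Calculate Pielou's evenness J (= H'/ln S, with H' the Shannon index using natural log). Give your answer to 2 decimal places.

H' = −Σ pᵢ ln pᵢ = −((-0.1896) + (-0.3672) + (-0.1143) + (-0.1460) + (-0.2376) + (-0.2921) + (-0.3406)) = 1.6874 (working shown to 4 dp, full precision carried).
With S = 7 species, ln S = 1.9459, so J = 1.6874/1.9459 = 0.8671, i.e. 0.87 to 2 decimal places.

0.87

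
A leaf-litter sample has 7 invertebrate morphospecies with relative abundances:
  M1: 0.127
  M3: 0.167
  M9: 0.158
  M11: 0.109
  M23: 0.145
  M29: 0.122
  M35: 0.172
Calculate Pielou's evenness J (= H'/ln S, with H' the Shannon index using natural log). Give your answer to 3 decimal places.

0.994

H' = −Σ pᵢ ln pᵢ = −((-0.26207) + (-0.29889) + (-0.29154) + (-0.24159) + (-0.28000) + (-0.25666) + (-0.30276)) = 1.93351 (working shown to 5 dp, full precision carried).
With S = 7 species, ln S = 1.94591, so J = 1.93351/1.94591 = 0.99363, i.e. 0.994 to 3 decimal places.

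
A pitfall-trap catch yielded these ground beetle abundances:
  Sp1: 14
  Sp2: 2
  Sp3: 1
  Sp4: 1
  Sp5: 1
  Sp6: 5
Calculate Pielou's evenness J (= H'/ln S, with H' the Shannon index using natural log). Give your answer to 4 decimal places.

Total N = 14+2+1+1+1+5 = 24, so the proportions are 0.583333, 0.083333, 0.041667, 0.041667, 0.041667, 0.208333 (working shown to 6 dp, full precision carried).
H' = −Σ pᵢ ln pᵢ = −((-0.314415) + (-0.207076) + (-0.132419) + (-0.132419) + (-0.132419) + (-0.326795)) = 1.245542.
With S = 6 species, ln S = 1.791759, so J = 1.245542/1.791759 = 0.695150, i.e. 0.6952 to 4 decimal places.

0.6952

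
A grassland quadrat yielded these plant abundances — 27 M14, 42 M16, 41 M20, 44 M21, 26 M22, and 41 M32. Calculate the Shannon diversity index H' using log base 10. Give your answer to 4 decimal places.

0.7689

Total N = 27+42+41+44+26+41 = 221, so the proportions are 0.1221719, 0.1900452, 0.1855204, 0.199095, 0.1176471, 0.1855204 (working shown to 7 dp, full precision carried).
Each pᵢ log₁₀ pᵢ term: 0.1221719×(-0.9130285)=-0.1115465, 0.1900452×(-0.7211430)=-0.1370498, 0.1855204×(-0.7316084)=-0.1357283, 0.199095×(-0.7009396)=-0.1395536, 0.1176471×(-0.9294189)=-0.1093434, 0.1855204×(-0.7316084)=-0.1357283.
Sum = -0.7689498, so H' = 0.7689.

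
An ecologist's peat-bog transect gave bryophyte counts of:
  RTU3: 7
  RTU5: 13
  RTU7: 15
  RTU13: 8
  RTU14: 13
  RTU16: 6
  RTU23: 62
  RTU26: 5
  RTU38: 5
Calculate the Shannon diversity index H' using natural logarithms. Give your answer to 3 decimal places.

Total N = 7+13+15+8+13+6+62+5+5 = 134, so the proportions are 0.05224, 0.09701, 0.11194, 0.0597, 0.09701, 0.04478, 0.46269, 0.03731, 0.03731 (working shown to 5 dp, full precision carried).
Each pᵢ ln pᵢ term: 0.05224×(-2.95193)=-0.15421, 0.09701×(-2.33289)=-0.22633, 0.11194×(-2.18979)=-0.24513, 0.0597×(-2.81840)=-0.16826, 0.09701×(-2.33289)=-0.22633, 0.04478×(-3.10608)=-0.13908, 0.46269×(-0.77071)=-0.35660, 0.03731×(-3.28840)=-0.12270, 0.03731×(-3.28840)=-0.12270.
Sum = -1.76132, so H' = 1.761.

1.761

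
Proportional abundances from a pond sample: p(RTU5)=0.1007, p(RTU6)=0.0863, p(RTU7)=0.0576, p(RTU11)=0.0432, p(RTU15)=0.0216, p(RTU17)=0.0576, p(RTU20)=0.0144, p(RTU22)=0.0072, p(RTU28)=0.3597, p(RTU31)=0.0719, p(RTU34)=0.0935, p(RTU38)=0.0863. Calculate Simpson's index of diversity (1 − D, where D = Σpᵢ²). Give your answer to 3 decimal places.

0.822

D = 0.1007² + 0.0863² + 0.0576² + 0.0432² + 0.0216² + 0.0576² + 0.0144² + 0.0072² + 0.3597² + 0.0719² + 0.0935² + 0.0863² = 0.01014 + 0.00745 + 0.00332 + 0.00187 + 0.00047 + 0.00332 + 0.00021 + 0.00005 + 0.12938 + 0.00517 + 0.00874 + 0.00745 = 0.17756 (working shown to 5 dp, full precision carried).
So 1 − D = 0.82244, i.e. 0.822 to 3 decimal places.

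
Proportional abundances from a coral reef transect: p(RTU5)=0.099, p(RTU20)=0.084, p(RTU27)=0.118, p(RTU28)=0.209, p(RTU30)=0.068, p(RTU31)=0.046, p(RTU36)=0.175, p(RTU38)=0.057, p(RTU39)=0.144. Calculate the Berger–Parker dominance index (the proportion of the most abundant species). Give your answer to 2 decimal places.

0.21

The largest proportion is 0.209, i.e. d = 0.21 to 2 decimal places.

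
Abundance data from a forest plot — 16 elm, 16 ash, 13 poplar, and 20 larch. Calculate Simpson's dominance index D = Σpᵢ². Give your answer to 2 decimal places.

Total N = 16+16+13+20 = 65, so the proportions are 0.2462, 0.2462, 0.2, 0.3077 (working shown to 4 dp, full precision carried).
D = 0.2462² + 0.2462² + 0.2² + 0.3077² = 0.0606 + 0.0606 + 0.0400 + 0.0947 = 0.2559.
To 2 decimal places, D = 0.26.

0.26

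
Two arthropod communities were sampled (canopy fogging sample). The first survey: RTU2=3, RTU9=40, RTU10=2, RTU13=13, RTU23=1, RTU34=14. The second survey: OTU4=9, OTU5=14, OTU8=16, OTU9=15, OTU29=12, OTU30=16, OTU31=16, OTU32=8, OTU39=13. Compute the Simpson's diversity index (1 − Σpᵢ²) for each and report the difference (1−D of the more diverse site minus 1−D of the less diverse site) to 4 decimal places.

0.2551

The first survey: N=73, proportions 0.041096, 0.547945, 0.027397, 0.178082, 0.013699, 0.191781, giving 1−D = 0.628636 (working shown to 6 dp, full precision carried).
The second survey: N=119, proportions 0.07563, 0.117647, 0.134454, 0.12605, 0.10084, 0.134454, 0.134454, 0.067227, 0.109244, giving 1−D = 0.883695.
Difference = |0.628636 − 0.883695| = 0.255059, i.e. 0.2551 to 4 decimal places.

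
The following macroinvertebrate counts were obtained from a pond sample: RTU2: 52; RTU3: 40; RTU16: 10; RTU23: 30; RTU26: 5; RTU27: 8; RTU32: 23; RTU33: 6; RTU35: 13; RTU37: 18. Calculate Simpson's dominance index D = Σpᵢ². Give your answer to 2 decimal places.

Total N = 52+40+10+30+5+8+23+6+13+18 = 205, so the proportions are 0.2537, 0.1951, 0.0488, 0.1463, 0.0244, 0.039, 0.1122, 0.0293, 0.0634, 0.0878 (working shown to 4 dp, full precision carried).
D = 0.2537² + 0.1951² + 0.0488² + 0.1463² + 0.0244² + 0.039² + 0.1122² + 0.0293² + 0.0634² + 0.0878² = 0.0643 + 0.0381 + 0.0024 + 0.0214 + 0.0006 + 0.0015 + 0.0126 + 0.0009 + 0.0040 + 0.0077 = 0.1535.
To 2 decimal places, D = 0.15.

0.15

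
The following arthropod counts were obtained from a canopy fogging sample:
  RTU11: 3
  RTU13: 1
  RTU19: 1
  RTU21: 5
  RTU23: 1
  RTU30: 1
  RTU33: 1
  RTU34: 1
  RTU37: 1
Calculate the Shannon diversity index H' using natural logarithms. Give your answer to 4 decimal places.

Total N = 3+1+1+5+1+1+1+1+1 = 15, so the proportions are 0.2, 0.0666667, 0.0666667, 0.3333333, 0.0666667, 0.0666667, 0.0666667, 0.0666667, 0.0666667 (working shown to 7 dp, full precision carried).
Each pᵢ ln pᵢ term: 0.2×(-1.6094379)=-0.3218876, 0.0666667×(-2.7080502)=-0.1805367, 0.0666667×(-2.7080502)=-0.1805367, 0.3333333×(-1.0986123)=-0.3662041, 0.0666667×(-2.7080502)=-0.1805367, 0.0666667×(-2.7080502)=-0.1805367, 0.0666667×(-2.7080502)=-0.1805367, 0.0666667×(-2.7080502)=-0.1805367, 0.0666667×(-2.7080502)=-0.1805367.
Sum = -1.9518484, so H' = 1.9518.

1.9518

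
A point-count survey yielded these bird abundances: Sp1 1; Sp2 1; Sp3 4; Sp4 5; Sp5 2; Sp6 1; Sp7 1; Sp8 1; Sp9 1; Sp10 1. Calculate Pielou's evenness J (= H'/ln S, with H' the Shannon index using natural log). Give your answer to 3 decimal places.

Total N = 1+1+4+5+2+1+1+1+1+1 = 18, so the proportions are 0.05556, 0.05556, 0.22222, 0.27778, 0.11111, 0.05556, 0.05556, 0.05556, 0.05556, 0.05556 (working shown to 5 dp, full precision carried).
H' = −Σ pᵢ ln pᵢ = −((-0.16058) + (-0.16058) + (-0.33424) + (-0.35581) + (-0.24414) + (-0.16058) + (-0.16058) + (-0.16058) + (-0.16058) + (-0.16058)) = 2.05822.
With S = 10 species, ln S = 2.30259, so J = 2.05822/2.30259 = 0.89388, i.e. 0.894 to 3 decimal places.

0.894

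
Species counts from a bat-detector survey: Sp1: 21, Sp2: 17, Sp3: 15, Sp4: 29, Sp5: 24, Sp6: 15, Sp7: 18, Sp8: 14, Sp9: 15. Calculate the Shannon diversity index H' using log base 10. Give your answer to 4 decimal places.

0.9409

Total N = 21+17+15+29+24+15+18+14+15 = 168, so the proportions are 0.125, 0.10119, 0.089286, 0.172619, 0.142857, 0.089286, 0.107143, 0.083333, 0.089286 (working shown to 6 dp, full precision carried).
Each pᵢ log₁₀ pᵢ term: 0.125×(-0.903090)=-0.112886, 0.10119×(-0.994860)=-0.100670, 0.089286×(-1.049218)=-0.093680, 0.172619×(-0.762911)=-0.131693, 0.142857×(-0.845098)=-0.120728, 0.089286×(-1.049218)=-0.093680, 0.107143×(-0.970037)=-0.103933, 0.083333×(-1.079181)=-0.089932, 0.089286×(-1.049218)=-0.093680.
Sum = -0.940883, so H' = 0.9409.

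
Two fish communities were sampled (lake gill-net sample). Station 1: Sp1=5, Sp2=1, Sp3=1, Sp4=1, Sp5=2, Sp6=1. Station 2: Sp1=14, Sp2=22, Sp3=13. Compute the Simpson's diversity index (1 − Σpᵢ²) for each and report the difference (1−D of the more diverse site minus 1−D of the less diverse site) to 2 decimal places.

0.08

Station 1: N=11, proportions 0.4545, 0.0909, 0.0909, 0.0909, 0.1818, 0.0909, giving 1−D = 0.7273 (working shown to 4 dp, full precision carried).
Station 2: N=49, proportions 0.2857, 0.449, 0.2653, giving 1−D = 0.6464.
Difference = |0.7273 − 0.6464| = 0.0809, i.e. 0.08 to 2 decimal places.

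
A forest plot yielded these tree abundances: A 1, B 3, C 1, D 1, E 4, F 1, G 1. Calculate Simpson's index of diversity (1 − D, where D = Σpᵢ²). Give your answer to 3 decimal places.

Total N = 1+3+1+1+4+1+1 = 12, so the proportions are 0.08333, 0.25, 0.08333, 0.08333, 0.33333, 0.08333, 0.08333 (working shown to 5 dp, full precision carried).
D = 0.08333² + 0.25² + 0.08333² + 0.08333² + 0.33333² + 0.08333² + 0.08333² = 0.00694 + 0.06250 + 0.00694 + 0.00694 + 0.11111 + 0.00694 + 0.00694 = 0.20833.
So 1 − D = 0.79167, i.e. 0.792 to 3 decimal places.

0.792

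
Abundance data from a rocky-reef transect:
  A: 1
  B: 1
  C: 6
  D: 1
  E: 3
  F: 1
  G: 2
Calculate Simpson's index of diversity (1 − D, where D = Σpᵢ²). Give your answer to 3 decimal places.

Total N = 1+1+6+1+3+1+2 = 15, so the proportions are 0.06667, 0.06667, 0.4, 0.06667, 0.2, 0.06667, 0.13333 (working shown to 5 dp, full precision carried).
D = 0.06667² + 0.06667² + 0.4² + 0.06667² + 0.2² + 0.06667² + 0.13333² = 0.00444 + 0.00444 + 0.16000 + 0.00444 + 0.04000 + 0.00444 + 0.01778 = 0.23556.
So 1 − D = 0.76444, i.e. 0.764 to 3 decimal places.

0.764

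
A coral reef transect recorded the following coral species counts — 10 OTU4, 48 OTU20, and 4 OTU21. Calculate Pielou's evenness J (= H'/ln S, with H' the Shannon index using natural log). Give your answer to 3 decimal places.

Total N = 10+48+4 = 62, so the proportions are 0.16129, 0.77419, 0.06452 (working shown to 5 dp, full precision carried).
H' = −Σ pᵢ ln pᵢ = −((-0.29428) + (-0.19814) + (-0.17683)) = 0.66925.
With S = 3 species, ln S = 1.09861, so J = 0.66925/1.09861 = 0.60918, i.e. 0.609 to 3 decimal places.

0.609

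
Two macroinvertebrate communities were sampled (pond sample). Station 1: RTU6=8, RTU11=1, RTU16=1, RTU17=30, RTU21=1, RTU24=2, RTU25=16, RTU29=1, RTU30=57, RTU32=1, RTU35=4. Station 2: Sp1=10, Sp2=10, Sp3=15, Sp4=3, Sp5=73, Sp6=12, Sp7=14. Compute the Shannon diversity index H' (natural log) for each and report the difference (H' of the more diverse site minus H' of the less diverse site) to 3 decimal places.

0.032

Station 1: N=122, proportions 0.06557, 0.0082, 0.0082, 0.2459, 0.0082, 0.01639, 0.13115, 0.0082, 0.46721, 0.0082, 0.03279, giving H' = 1.52190 (working shown to 5 dp, full precision carried).
Station 2: N=137, proportions 0.07299, 0.07299, 0.10949, 0.0219, 0.53285, 0.08759, 0.10219, giving H' = 1.48978.
Difference = |1.52190 − 1.48978| = 0.03212, i.e. 0.032 to 3 decimal places.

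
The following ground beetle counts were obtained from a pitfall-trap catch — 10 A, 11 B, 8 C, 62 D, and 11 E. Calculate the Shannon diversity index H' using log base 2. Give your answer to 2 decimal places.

1.75

Total N = 10+11+8+62+11 = 102, so the proportions are 0.098, 0.1078, 0.0784, 0.6078, 0.1078 (working shown to 4 dp, full precision carried).
Each pᵢ log₂ pᵢ term: 0.098×(-3.3505)=-0.3285, 0.1078×(-3.2130)=-0.3465, 0.0784×(-3.6724)=-0.2880, 0.6078×(-0.7182)=-0.4366, 0.1078×(-3.2130)=-0.3465.
Sum = -1.7461, so H' = 1.75.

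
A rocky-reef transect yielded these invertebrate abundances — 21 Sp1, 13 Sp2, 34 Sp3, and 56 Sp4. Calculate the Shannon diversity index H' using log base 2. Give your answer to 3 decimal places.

Total N = 21+13+34+56 = 124, so the proportions are 0.16935, 0.10484, 0.27419, 0.45161 (working shown to 5 dp, full precision carried).
Each pᵢ log₂ pᵢ term: 0.16935×(-2.56188)=-0.43387, 0.10484×(-3.25376)=-0.34112, 0.27419×(-1.86673)=-0.51185, 0.45161×(-1.14684)=-0.51793.
Sum = -1.80476, so H' = 1.805.

1.805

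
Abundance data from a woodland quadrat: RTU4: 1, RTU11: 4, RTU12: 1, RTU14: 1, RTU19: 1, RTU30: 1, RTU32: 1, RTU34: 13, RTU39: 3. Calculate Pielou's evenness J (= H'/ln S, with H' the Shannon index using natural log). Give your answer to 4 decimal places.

0.7444

Total N = 1+4+1+1+1+1+1+13+3 = 26, so the proportions are 0.038462, 0.153846, 0.038462, 0.038462, 0.038462, 0.038462, 0.038462, 0.5, 0.115385 (working shown to 6 dp, full precision carried).
H' = −Σ pᵢ ln pᵢ = −((-0.125311) + (-0.287970) + (-0.125311) + (-0.125311) + (-0.125311) + (-0.125311) + (-0.125311) + (-0.346574) + (-0.249171)) = 1.635583.
With S = 9 species, ln S = 2.197225, so J = 1.635583/2.197225 = 0.744386, i.e. 0.7444 to 4 decimal places.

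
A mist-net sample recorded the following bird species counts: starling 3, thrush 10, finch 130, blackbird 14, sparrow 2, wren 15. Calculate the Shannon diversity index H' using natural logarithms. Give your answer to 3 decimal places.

0.917

Total N = 3+10+130+14+2+15 = 174, so the proportions are 0.01724, 0.05747, 0.74713, 0.08046, 0.01149, 0.08621 (working shown to 5 dp, full precision carried).
Each pᵢ ln pᵢ term: 0.01724×(-4.06044)=-0.07001, 0.05747×(-2.85647)=-0.16416, 0.74713×(-0.29152)=-0.21780, 0.08046×(-2.52000)=-0.20276, 0.01149×(-4.46591)=-0.05133, 0.08621×(-2.45101)=-0.21129.
Sum = -0.91736, so H' = 0.917.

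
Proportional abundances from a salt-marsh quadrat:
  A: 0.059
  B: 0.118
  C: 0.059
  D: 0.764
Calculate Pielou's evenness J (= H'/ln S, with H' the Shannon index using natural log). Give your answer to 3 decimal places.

0.571

H' = −Σ pᵢ ln pᵢ = −((-0.16698) + (-0.25217) + (-0.16698) + (-0.20566)) = 0.79180 (working shown to 5 dp, full precision carried).
With S = 4 species, ln S = 1.38629, so J = 0.79180/1.38629 = 0.57116, i.e. 0.571 to 3 decimal places.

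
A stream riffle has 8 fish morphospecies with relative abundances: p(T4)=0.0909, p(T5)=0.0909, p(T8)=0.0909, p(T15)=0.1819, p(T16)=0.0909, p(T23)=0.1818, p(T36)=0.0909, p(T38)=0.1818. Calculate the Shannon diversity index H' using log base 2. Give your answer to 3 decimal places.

Each pᵢ log₂ pᵢ term (working shown to 5 dp, full precision carried): 0.0909×(-3.45958)=-0.31448, 0.0909×(-3.45958)=-0.31448, 0.0909×(-3.45958)=-0.31448, 0.1819×(-2.45878)=-0.44725, 0.0909×(-3.45958)=-0.31448, 0.1818×(-2.45958)=-0.44715, 0.0909×(-3.45958)=-0.31448, 0.1818×(-2.45958)=-0.44715.
Sum = -2.91393, so H' = 2.914.

2.914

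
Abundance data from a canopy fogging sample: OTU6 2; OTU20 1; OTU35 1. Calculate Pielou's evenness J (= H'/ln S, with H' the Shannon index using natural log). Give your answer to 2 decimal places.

0.95

Total N = 2+1+1 = 4, so the proportions are 0.5, 0.25, 0.25 (working shown to 4 dp, full precision carried).
H' = −Σ pᵢ ln pᵢ = −((-0.3466) + (-0.3466) + (-0.3466)) = 1.0397.
With S = 3 species, ln S = 1.0986, so J = 1.0397/1.0986 = 0.9464, i.e. 0.95 to 2 decimal places.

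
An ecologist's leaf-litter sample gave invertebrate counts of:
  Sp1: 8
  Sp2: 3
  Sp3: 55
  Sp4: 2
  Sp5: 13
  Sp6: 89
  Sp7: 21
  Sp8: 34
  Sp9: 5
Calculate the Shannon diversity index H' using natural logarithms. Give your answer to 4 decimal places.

Total N = 8+3+55+2+13+89+21+34+5 = 230, so the proportions are 0.034783, 0.013043, 0.23913, 0.008696, 0.056522, 0.386957, 0.091304, 0.147826, 0.021739 (working shown to 6 dp, full precision carried).
Each pᵢ ln pᵢ term: 0.034783×(-3.358638)=-0.116822, 0.013043×(-4.339467)=-0.056602, 0.23913×(-1.430746)=-0.342135, 0.008696×(-4.744932)=-0.041260, 0.056522×(-2.873130)=-0.162394, 0.386957×(-0.949443)=-0.367393, 0.091304×(-2.393557)=-0.218542, 0.147826×(-1.911719)=-0.282602, 0.021739×(-3.828641)=-0.083231.
Sum = -1.670982, so H' = 1.6710.

1.6710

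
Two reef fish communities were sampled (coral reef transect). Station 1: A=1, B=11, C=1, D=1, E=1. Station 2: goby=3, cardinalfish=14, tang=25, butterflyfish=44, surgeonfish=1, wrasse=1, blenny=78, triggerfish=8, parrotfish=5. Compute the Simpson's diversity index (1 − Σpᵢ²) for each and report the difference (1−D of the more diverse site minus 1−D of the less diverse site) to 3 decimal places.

Station 1: N=15, proportions 0.06667, 0.73333, 0.06667, 0.06667, 0.06667, giving 1−D = 0.44444 (working shown to 5 dp, full precision carried).
Station 2: N=179, proportions 0.01676, 0.07821, 0.13966, 0.24581, 0.00559, 0.00559, 0.43575, 0.04469, 0.02793, giving 1−D = 0.72095.
Difference = |0.44444 − 0.72095| = 0.27651, i.e. 0.277 to 3 decimal places.

0.277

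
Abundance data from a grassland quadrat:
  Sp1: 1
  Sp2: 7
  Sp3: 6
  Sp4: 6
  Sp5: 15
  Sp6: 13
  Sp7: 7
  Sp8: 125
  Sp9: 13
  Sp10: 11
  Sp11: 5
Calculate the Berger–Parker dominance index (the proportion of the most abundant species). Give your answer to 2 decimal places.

0.60

Total N = 1+7+6+6+15+13+7+125+13+11+5 = 209, so the proportions are 0.0048, 0.0335, 0.0287, 0.0287, 0.0718, 0.0622, 0.0335, 0.5981, 0.0622, 0.0526, 0.0239 (working shown to 4 dp, full precision carried).
The largest proportion is 0.5981, i.e. d = 0.60 to 2 decimal places.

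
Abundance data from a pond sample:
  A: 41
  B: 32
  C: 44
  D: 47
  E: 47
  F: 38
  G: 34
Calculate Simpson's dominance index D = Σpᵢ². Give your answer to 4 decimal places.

Total N = 41+32+44+47+47+38+34 = 283, so the proportions are 0.144876, 0.113074, 0.155477, 0.166078, 0.166078, 0.134276, 0.120141 (working shown to 6 dp, full precision carried).
D = 0.144876² + 0.113074² + 0.155477² + 0.166078² + 0.166078² + 0.134276² + 0.120141² = 0.020989 + 0.012786 + 0.024173 + 0.027582 + 0.027582 + 0.018030 + 0.014434 = 0.145576.
To 4 decimal places, D = 0.1456.

0.1456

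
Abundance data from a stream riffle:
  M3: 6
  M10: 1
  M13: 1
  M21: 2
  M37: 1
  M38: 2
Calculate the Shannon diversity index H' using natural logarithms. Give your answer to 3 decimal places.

Total N = 6+1+1+2+1+2 = 13, so the proportions are 0.46154, 0.07692, 0.07692, 0.15385, 0.07692, 0.15385 (working shown to 5 dp, full precision carried).
Each pᵢ ln pᵢ term: 0.46154×(-0.77319)=-0.35686, 0.07692×(-2.56495)=-0.19730, 0.07692×(-2.56495)=-0.19730, 0.15385×(-1.87180)=-0.28797, 0.07692×(-2.56495)=-0.19730, 0.15385×(-1.87180)=-0.28797.
Sum = -1.52471, so H' = 1.525.

1.525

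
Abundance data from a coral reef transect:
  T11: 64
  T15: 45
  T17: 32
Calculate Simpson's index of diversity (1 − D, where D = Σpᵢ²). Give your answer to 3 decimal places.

0.641

Total N = 64+45+32 = 141, so the proportions are 0.4539, 0.31915, 0.22695 (working shown to 5 dp, full precision carried).
D = 0.4539² + 0.31915² + 0.22695² = 0.20603 + 0.10186 + 0.05151 = 0.35939.
So 1 − D = 0.64061, i.e. 0.641 to 3 decimal places.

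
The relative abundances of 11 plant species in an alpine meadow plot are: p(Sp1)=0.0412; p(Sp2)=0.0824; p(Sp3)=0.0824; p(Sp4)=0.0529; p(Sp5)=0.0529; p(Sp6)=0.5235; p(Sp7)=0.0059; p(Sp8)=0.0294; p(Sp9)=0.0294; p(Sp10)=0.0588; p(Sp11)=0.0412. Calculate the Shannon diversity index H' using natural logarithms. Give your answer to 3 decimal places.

1.728

Each pᵢ ln pᵢ term (working shown to 5 dp, full precision carried): 0.0412×(-3.18932)=-0.13140, 0.0824×(-2.49617)=-0.20568, 0.0824×(-2.49617)=-0.20568, 0.0529×(-2.93935)=-0.15549, 0.0529×(-2.93935)=-0.15549, 0.5235×(-0.64722)=-0.33882, 0.0059×(-5.13280)=-0.03028, 0.0294×(-3.52676)=-0.10369, 0.0294×(-3.52676)=-0.10369, 0.0588×(-2.83361)=-0.16662, 0.0412×(-3.18932)=-0.13140.
Sum = -1.72824, so H' = 1.728.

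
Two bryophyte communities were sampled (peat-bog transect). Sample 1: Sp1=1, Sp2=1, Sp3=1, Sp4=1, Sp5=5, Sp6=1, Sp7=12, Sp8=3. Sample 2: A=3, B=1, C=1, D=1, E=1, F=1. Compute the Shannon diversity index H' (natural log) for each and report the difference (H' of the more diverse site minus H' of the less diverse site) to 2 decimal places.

0.10

Sample 1: N=25, proportions 0.04, 0.04, 0.04, 0.04, 0.2, 0.04, 0.48, 0.12, giving H' = 1.5724 (working shown to 4 dp, full precision carried).
Sample 2: N=8, proportions 0.375, 0.125, 0.125, 0.125, 0.125, 0.125, giving H' = 1.6675.
Difference = |1.5724 − 1.6675| = 0.0951, i.e. 0.10 to 2 decimal places.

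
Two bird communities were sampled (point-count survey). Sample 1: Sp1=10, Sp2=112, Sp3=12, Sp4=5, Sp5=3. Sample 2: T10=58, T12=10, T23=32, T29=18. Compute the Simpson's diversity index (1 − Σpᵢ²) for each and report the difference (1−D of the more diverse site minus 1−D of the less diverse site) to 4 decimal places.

0.2903

Sample 1: N=142, proportions 0.0704225, 0.7887324, 0.084507, 0.0352113, 0.0211268, giving 1−D = 0.3641143 (working shown to 7 dp, full precision carried).
Sample 2: N=118, proportions 0.4915254, 0.0847458, 0.2711864, 0.1525424, giving 1−D = 0.6544097.
Difference = |0.3641143 − 0.6544097| = 0.2902954, i.e. 0.2903 to 4 decimal places.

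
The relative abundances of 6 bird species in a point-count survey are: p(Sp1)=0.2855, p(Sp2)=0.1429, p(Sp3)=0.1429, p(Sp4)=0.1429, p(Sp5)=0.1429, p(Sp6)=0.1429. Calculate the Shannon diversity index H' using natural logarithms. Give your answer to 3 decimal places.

Each pᵢ ln pᵢ term (working shown to 5 dp, full precision carried): 0.2855×(-1.25351)=-0.35788, 0.1429×(-1.94561)=-0.27803, 0.1429×(-1.94561)=-0.27803, 0.1429×(-1.94561)=-0.27803, 0.1429×(-1.94561)=-0.27803, 0.1429×(-1.94561)=-0.27803.
Sum = -1.74802, so H' = 1.748.

1.748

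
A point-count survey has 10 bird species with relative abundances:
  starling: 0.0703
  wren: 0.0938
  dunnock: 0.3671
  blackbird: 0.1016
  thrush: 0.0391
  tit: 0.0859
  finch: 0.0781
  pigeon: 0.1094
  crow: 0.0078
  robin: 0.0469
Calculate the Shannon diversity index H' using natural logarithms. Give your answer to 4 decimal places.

1.9690

Each pᵢ ln pᵢ term (working shown to 6 dp, full precision carried): 0.0703×(-2.654983)=-0.186645, 0.0938×(-2.366590)=-0.221986, 0.3671×(-1.002121)=-0.367879, 0.1016×(-2.286712)=-0.232330, 0.0391×(-3.241633)=-0.126748, 0.0859×(-2.454571)=-0.210848, 0.0781×(-2.549765)=-0.199137, 0.1094×(-2.212744)=-0.242074, 0.0078×(-4.853632)=-0.037858, 0.0469×(-3.059738)=-0.143502.
Sum = -1.969006, so H' = 1.9690.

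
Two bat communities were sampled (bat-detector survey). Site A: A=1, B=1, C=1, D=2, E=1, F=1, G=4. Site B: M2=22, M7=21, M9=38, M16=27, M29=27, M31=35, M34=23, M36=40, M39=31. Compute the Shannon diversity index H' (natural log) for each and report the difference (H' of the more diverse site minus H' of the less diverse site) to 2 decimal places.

Site A: N=11, proportions 0.0909, 0.0909, 0.0909, 0.1818, 0.0909, 0.0909, 0.3636, giving H' = 1.7678 (working shown to 4 dp, full precision carried).
Site B: N=264, proportions 0.0833, 0.0795, 0.1439, 0.1023, 0.1023, 0.1326, 0.0871, 0.1515, 0.1174, giving H' = 2.1718.
Difference = |1.7678 − 2.1718| = 0.4040, i.e. 0.40 to 2 decimal places.

0.40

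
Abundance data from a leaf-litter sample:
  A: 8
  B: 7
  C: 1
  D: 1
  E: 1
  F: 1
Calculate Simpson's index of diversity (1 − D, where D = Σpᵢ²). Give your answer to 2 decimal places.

0.68

Total N = 8+7+1+1+1+1 = 19, so the proportions are 0.4211, 0.3684, 0.0526, 0.0526, 0.0526, 0.0526 (working shown to 4 dp, full precision carried).
D = 0.4211² + 0.3684² + 0.0526² + 0.0526² + 0.0526² + 0.0526² = 0.1773 + 0.1357 + 0.0028 + 0.0028 + 0.0028 + 0.0028 = 0.3241.
So 1 − D = 0.6759, i.e. 0.68 to 2 decimal places.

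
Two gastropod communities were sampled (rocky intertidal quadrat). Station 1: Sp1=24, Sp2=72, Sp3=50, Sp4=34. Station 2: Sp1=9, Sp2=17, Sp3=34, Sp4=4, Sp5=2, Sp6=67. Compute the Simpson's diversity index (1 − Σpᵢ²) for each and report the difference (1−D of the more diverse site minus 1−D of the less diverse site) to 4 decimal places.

Station 1: N=180, proportions 0.133333, 0.4, 0.277778, 0.188889, giving 1−D = 0.709383 (working shown to 6 dp, full precision carried).
Station 2: N=133, proportions 0.067669, 0.12782, 0.255639, 0.030075, 0.015038, 0.503759, giving 1−D = 0.658828.
Difference = |0.709383 − 0.658828| = 0.050555, i.e. 0.0506 to 4 decimal places.

0.0506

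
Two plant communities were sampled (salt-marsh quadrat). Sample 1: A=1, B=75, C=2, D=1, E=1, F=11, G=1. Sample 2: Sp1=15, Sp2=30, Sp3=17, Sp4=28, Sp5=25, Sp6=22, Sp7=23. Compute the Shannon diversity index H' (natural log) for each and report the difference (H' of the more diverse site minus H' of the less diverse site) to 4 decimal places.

Sample 1: N=92, proportions 0.01087, 0.815217, 0.021739, 0.01087, 0.01087, 0.119565, 0.01087, giving H' = 0.700324 (working shown to 6 dp, full precision carried).
Sample 2: N=160, proportions 0.09375, 0.1875, 0.10625, 0.175, 0.15625, 0.1375, 0.14375, giving H' = 1.920710.
Difference = |0.700324 − 1.920710| = 1.220386, i.e. 1.2204 to 4 decimal places.

1.2204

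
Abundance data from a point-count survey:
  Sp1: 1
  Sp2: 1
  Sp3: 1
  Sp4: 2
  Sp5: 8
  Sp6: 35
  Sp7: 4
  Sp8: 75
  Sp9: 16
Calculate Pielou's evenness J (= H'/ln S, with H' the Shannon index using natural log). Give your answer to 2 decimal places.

0.62

Total N = 1+1+1+2+8+35+4+75+16 = 143, so the proportions are 0.007, 0.007, 0.007, 0.014, 0.0559, 0.2448, 0.028, 0.5245, 0.1119 (working shown to 4 dp, full precision carried).
H' = −Σ pᵢ ln pᵢ = −((-0.0347) + (-0.0347) + (-0.0347) + (-0.0597) + (-0.1613) + (-0.3445) + (-0.1000) + (-0.3385) + (-0.2451)) = 1.3532.
With S = 9 species, ln S = 2.1972, so J = 1.3532/2.1972 = 0.6159, i.e. 0.62 to 2 decimal places.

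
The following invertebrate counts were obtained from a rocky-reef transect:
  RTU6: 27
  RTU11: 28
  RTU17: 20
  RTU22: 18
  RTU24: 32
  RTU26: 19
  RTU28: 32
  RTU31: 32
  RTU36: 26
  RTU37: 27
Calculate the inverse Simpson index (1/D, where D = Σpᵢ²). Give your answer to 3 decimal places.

9.628

Total N = 27+28+20+18+32+19+32+32+26+27 = 261, so the proportions are 0.1034483, 0.1072797, 0.0766284, 0.0689655, 0.1226054, 0.0727969, 0.1226054, 0.1226054, 0.0996169, 0.1034483 (working shown to 7 dp, full precision carried).
D = 0.1034483² + 0.1072797² + 0.0766284² + 0.0689655² + 0.1226054² + 0.0727969² + 0.1226054² + 0.1226054² + 0.0996169² + 0.1034483² = 0.0107015 + 0.0115089 + 0.0058719 + 0.0047562 + 0.0150321 + 0.0052994 + 0.0150321 + 0.0150321 + 0.0099235 + 0.0107015 = 0.1038593.
So 1/D = 9.62841, i.e. 9.628 to 3 decimal places.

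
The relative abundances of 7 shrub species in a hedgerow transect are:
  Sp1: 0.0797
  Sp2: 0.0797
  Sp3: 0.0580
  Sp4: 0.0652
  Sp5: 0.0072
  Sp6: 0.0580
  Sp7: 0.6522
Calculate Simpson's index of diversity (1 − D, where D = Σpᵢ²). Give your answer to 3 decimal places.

D = 0.0797² + 0.0797² + 0.058² + 0.0652² + 0.0072² + 0.058² + 0.6522² = 0.00635 + 0.00635 + 0.00336 + 0.00425 + 0.00005 + 0.00336 + 0.42536 = 0.44910 (working shown to 5 dp, full precision carried).
So 1 − D = 0.55090, i.e. 0.551 to 3 decimal places.

0.551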